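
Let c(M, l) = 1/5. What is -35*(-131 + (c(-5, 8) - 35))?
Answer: 5803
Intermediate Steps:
c(M, l) = 1/5
-35*(-131 + (c(-5, 8) - 35)) = -35*(-131 + (1/5 - 35)) = -35*(-131 - 174/5) = -35*(-829/5) = 5803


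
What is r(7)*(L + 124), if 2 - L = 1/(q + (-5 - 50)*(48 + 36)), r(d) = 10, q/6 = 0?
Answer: 582121/462 ≈ 1260.0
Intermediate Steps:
q = 0 (q = 6*0 = 0)
L = 9241/4620 (L = 2 - 1/(0 + (-5 - 50)*(48 + 36)) = 2 - 1/(0 - 55*84) = 2 - 1/(0 - 4620) = 2 - 1/(-4620) = 2 - 1*(-1/4620) = 2 + 1/4620 = 9241/4620 ≈ 2.0002)
r(7)*(L + 124) = 10*(9241/4620 + 124) = 10*(582121/4620) = 582121/462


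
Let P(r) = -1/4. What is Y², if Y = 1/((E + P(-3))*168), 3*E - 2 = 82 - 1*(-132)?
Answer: 1/145298916 ≈ 6.8824e-9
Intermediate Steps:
P(r) = -¼ (P(r) = -1*¼ = -¼)
E = 72 (E = ⅔ + (82 - 1*(-132))/3 = ⅔ + (82 + 132)/3 = ⅔ + (⅓)*214 = ⅔ + 214/3 = 72)
Y = 1/12054 (Y = 1/((72 - ¼)*168) = (1/168)/(287/4) = (4/287)*(1/168) = 1/12054 ≈ 8.2960e-5)
Y² = (1/12054)² = 1/145298916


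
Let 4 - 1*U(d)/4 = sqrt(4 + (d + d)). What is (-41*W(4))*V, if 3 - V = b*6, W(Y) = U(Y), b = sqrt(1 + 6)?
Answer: -984*(1 - 2*sqrt(7))*(2 - sqrt(3)) ≈ 1131.5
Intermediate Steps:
U(d) = 16 - 4*sqrt(4 + 2*d) (U(d) = 16 - 4*sqrt(4 + (d + d)) = 16 - 4*sqrt(4 + 2*d))
b = sqrt(7) ≈ 2.6458
W(Y) = 16 - 4*sqrt(4 + 2*Y)
V = 3 - 6*sqrt(7) (V = 3 - sqrt(7)*6 = 3 - 6*sqrt(7) ≈ -12.875)
(-41*W(4))*V = (-41*(16 - 4*sqrt(4 + 2*4)))*(3 - 6*sqrt(7)) = (-41*(16 - 4*sqrt(4 + 8)))*(3 - 6*sqrt(7)) = (-41*(16 - 8*sqrt(3)))*(3 - 6*sqrt(7)) = (-656 + 328*sqrt(3))*(3 - 6*sqrt(7))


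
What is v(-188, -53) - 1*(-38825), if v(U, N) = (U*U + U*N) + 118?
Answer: 84251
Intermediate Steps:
v(U, N) = 118 + U**2 + N*U (v(U, N) = (U**2 + N*U) + 118 = 118 + U**2 + N*U)
v(-188, -53) - 1*(-38825) = (118 + (-188)**2 - 53*(-188)) - 1*(-38825) = (118 + 35344 + 9964) + 38825 = 45426 + 38825 = 84251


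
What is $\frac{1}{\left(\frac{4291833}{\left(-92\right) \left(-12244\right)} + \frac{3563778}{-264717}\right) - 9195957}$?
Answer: $- \frac{99396645072}{914048233456188665} \approx -1.0874 \cdot 10^{-7}$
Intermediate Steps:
$\frac{1}{\left(\frac{4291833}{\left(-92\right) \left(-12244\right)} + \frac{3563778}{-264717}\right) - 9195957} = \frac{1}{\left(\frac{4291833}{1126448} + 3563778 \left(- \frac{1}{264717}\right)\right) - 9195957} = \frac{1}{\left(4291833 \cdot \frac{1}{1126448} - \frac{1187926}{88239}\right) - 9195957} = \frac{1}{\left(\frac{4291833}{1126448} - \frac{1187926}{88239}\right) - 9195957} = \frac{1}{- \frac{959429814761}{99396645072} - 9195957} = \frac{1}{- \frac{914048233456188665}{99396645072}} = - \frac{99396645072}{914048233456188665}$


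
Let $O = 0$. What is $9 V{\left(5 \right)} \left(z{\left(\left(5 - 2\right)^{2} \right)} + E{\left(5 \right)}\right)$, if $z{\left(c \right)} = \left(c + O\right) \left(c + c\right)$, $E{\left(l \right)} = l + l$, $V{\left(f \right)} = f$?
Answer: $7740$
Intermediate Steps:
$E{\left(l \right)} = 2 l$
$z{\left(c \right)} = 2 c^{2}$ ($z{\left(c \right)} = \left(c + 0\right) \left(c + c\right) = c 2 c = 2 c^{2}$)
$9 V{\left(5 \right)} \left(z{\left(\left(5 - 2\right)^{2} \right)} + E{\left(5 \right)}\right) = 9 \cdot 5 \left(2 \left(\left(5 - 2\right)^{2}\right)^{2} + 2 \cdot 5\right) = 9 \cdot 5 \left(2 \left(3^{2}\right)^{2} + 10\right) = 9 \cdot 5 \left(2 \cdot 9^{2} + 10\right) = 9 \cdot 5 \left(2 \cdot 81 + 10\right) = 9 \cdot 5 \left(162 + 10\right) = 9 \cdot 5 \cdot 172 = 9 \cdot 860 = 7740$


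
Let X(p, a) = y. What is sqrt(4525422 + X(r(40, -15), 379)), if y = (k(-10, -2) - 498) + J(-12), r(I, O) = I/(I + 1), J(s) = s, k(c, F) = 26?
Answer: sqrt(4524938) ≈ 2127.2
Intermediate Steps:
r(I, O) = I/(1 + I)
y = -484 (y = (26 - 498) - 12 = -472 - 12 = -484)
X(p, a) = -484
sqrt(4525422 + X(r(40, -15), 379)) = sqrt(4525422 - 484) = sqrt(4524938)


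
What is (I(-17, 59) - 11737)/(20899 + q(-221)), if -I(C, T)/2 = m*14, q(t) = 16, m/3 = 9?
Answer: -12493/20915 ≈ -0.59732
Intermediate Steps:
m = 27 (m = 3*9 = 27)
I(C, T) = -756 (I(C, T) = -54*14 = -2*378 = -756)
(I(-17, 59) - 11737)/(20899 + q(-221)) = (-756 - 11737)/(20899 + 16) = -12493/20915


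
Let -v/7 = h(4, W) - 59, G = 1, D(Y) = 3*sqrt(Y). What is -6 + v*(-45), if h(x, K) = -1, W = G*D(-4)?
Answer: -18906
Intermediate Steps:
W = 6*I (W = 1*(3*sqrt(-4)) = 1*(3*(2*I)) = 1*(6*I) = 6*I ≈ 6.0*I)
v = 420 (v = -7*(-1 - 59) = -7*(-60) = 420)
-6 + v*(-45) = -6 + 420*(-45) = -6 - 18900 = -18906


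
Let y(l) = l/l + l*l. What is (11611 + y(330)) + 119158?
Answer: 239670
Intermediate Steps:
y(l) = 1 + l**2
(11611 + y(330)) + 119158 = (11611 + (1 + 330**2)) + 119158 = (11611 + (1 + 108900)) + 119158 = (11611 + 108901) + 119158 = 120512 + 119158 = 239670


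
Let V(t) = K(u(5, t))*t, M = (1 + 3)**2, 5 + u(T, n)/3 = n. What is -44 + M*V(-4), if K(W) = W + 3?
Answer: 1492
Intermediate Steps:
u(T, n) = -15 + 3*n
K(W) = 3 + W
M = 16 (M = 4**2 = 16)
V(t) = t*(-12 + 3*t) (V(t) = (3 + (-15 + 3*t))*t = (-12 + 3*t)*t = t*(-12 + 3*t))
-44 + M*V(-4) = -44 + 16*(3*(-4)*(-4 - 4)) = -44 + 16*(3*(-4)*(-8)) = -44 + 16*96 = -44 + 1536 = 1492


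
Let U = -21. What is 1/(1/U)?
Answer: -21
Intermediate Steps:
1/(1/U) = 1/(1/(-21)) = 1/(-1/21) = -21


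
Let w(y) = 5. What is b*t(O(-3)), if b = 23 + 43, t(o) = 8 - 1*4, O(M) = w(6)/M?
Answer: 264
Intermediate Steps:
O(M) = 5/M
t(o) = 4 (t(o) = 8 - 4 = 4)
b = 66
b*t(O(-3)) = 66*4 = 264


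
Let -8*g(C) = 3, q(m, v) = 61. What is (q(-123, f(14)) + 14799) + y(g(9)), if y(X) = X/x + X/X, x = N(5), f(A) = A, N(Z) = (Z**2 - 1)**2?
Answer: 22826495/1536 ≈ 14861.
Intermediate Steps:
N(Z) = (-1 + Z**2)**2
x = 576 (x = (-1 + 5**2)**2 = (-1 + 25)**2 = 24**2 = 576)
g(C) = -3/8 (g(C) = -1/8*3 = -3/8)
y(X) = 1 + X/576 (y(X) = X/576 + X/X = X*(1/576) + 1 = X/576 + 1 = 1 + X/576)
(q(-123, f(14)) + 14799) + y(g(9)) = (61 + 14799) + (1 + (1/576)*(-3/8)) = 14860 + (1 - 1/1536) = 14860 + 1535/1536 = 22826495/1536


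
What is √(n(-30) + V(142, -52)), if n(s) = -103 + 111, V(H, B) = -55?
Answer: I*√47 ≈ 6.8557*I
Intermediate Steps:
n(s) = 8
√(n(-30) + V(142, -52)) = √(8 - 55) = √(-47) = I*√47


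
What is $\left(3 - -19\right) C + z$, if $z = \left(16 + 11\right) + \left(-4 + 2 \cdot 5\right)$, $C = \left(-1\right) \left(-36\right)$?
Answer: $825$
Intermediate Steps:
$C = 36$
$z = 33$ ($z = 27 + \left(-4 + 10\right) = 27 + 6 = 33$)
$\left(3 - -19\right) C + z = \left(3 - -19\right) 36 + 33 = \left(3 + 19\right) 36 + 33 = 22 \cdot 36 + 33 = 792 + 33 = 825$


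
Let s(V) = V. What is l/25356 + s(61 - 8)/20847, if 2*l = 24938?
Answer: 29031679/58732948 ≈ 0.49430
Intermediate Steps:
l = 12469 (l = (1/2)*24938 = 12469)
l/25356 + s(61 - 8)/20847 = 12469/25356 + (61 - 8)/20847 = 12469*(1/25356) + 53*(1/20847) = 12469/25356 + 53/20847 = 29031679/58732948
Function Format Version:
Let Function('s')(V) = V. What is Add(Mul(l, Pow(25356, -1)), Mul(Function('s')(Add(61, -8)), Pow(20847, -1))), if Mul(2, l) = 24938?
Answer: Rational(29031679, 58732948) ≈ 0.49430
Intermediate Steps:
l = 12469 (l = Mul(Rational(1, 2), 24938) = 12469)
Add(Mul(l, Pow(25356, -1)), Mul(Function('s')(Add(61, -8)), Pow(20847, -1))) = Add(Mul(12469, Pow(25356, -1)), Mul(Add(61, -8), Pow(20847, -1))) = Add(Mul(12469, Rational(1, 25356)), Mul(53, Rational(1, 20847))) = Add(Rational(12469, 25356), Rational(53, 20847)) = Rational(29031679, 58732948)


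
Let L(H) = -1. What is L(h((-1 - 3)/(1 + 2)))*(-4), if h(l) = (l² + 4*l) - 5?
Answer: 4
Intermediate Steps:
h(l) = -5 + l² + 4*l
L(h((-1 - 3)/(1 + 2)))*(-4) = -1*(-4) = 4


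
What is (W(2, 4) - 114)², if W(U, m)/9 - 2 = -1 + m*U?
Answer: 1089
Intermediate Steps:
W(U, m) = 9 + 9*U*m (W(U, m) = 18 + 9*(-1 + m*U) = 18 + 9*(-1 + U*m) = 18 + (-9 + 9*U*m) = 9 + 9*U*m)
(W(2, 4) - 114)² = ((9 + 9*2*4) - 114)² = ((9 + 72) - 114)² = (81 - 114)² = (-33)² = 1089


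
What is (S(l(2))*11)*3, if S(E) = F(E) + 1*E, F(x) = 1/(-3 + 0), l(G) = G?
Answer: 55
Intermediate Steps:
F(x) = -⅓ (F(x) = 1/(-3) = -⅓)
S(E) = -⅓ + E (S(E) = -⅓ + 1*E = -⅓ + E)
(S(l(2))*11)*3 = ((-⅓ + 2)*11)*3 = ((5/3)*11)*3 = (55/3)*3 = 55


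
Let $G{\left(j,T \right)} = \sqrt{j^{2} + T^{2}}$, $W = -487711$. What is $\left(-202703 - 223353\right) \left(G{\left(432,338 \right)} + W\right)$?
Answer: $207792197816 - 852112 \sqrt{75217} \approx 2.0756 \cdot 10^{11}$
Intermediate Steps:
$G{\left(j,T \right)} = \sqrt{T^{2} + j^{2}}$
$\left(-202703 - 223353\right) \left(G{\left(432,338 \right)} + W\right) = \left(-202703 - 223353\right) \left(\sqrt{338^{2} + 432^{2}} - 487711\right) = - 426056 \left(\sqrt{114244 + 186624} - 487711\right) = - 426056 \left(\sqrt{300868} - 487711\right) = - 426056 \left(2 \sqrt{75217} - 487711\right) = - 426056 \left(-487711 + 2 \sqrt{75217}\right) = 207792197816 - 852112 \sqrt{75217}$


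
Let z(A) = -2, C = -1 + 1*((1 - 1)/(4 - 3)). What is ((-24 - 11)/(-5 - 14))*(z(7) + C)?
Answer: -105/19 ≈ -5.5263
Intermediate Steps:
C = -1 (C = -1 + 1*(0/1) = -1 + 1*(0*1) = -1 + 1*0 = -1 + 0 = -1)
((-24 - 11)/(-5 - 14))*(z(7) + C) = ((-24 - 11)/(-5 - 14))*(-2 - 1) = -35/(-19)*(-3) = -35*(-1/19)*(-3) = (35/19)*(-3) = -105/19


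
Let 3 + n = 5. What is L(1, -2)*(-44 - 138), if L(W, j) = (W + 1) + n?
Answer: -728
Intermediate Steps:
n = 2 (n = -3 + 5 = 2)
L(W, j) = 3 + W (L(W, j) = (W + 1) + 2 = (1 + W) + 2 = 3 + W)
L(1, -2)*(-44 - 138) = (3 + 1)*(-44 - 138) = 4*(-182) = -728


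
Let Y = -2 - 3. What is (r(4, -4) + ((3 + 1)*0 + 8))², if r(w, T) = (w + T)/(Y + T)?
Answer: 64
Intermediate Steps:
Y = -5
r(w, T) = (T + w)/(-5 + T) (r(w, T) = (w + T)/(-5 + T) = (T + w)/(-5 + T))
(r(4, -4) + ((3 + 1)*0 + 8))² = ((-4 + 4)/(-5 - 4) + ((3 + 1)*0 + 8))² = (0/(-9) + (4*0 + 8))² = (-⅑*0 + (0 + 8))² = (0 + 8)² = 8² = 64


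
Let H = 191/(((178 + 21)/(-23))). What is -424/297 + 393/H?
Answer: -25090111/1304721 ≈ -19.230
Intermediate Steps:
H = -4393/199 (H = 191/((199*(-1/23))) = 191/(-199/23) = 191*(-23/199) = -4393/199 ≈ -22.075)
-424/297 + 393/H = -424/297 + 393/(-4393/199) = -424*1/297 + 393*(-199/4393) = -424/297 - 78207/4393 = -25090111/1304721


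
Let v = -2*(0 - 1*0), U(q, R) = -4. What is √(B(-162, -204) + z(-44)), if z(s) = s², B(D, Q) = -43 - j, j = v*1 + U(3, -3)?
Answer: √1897 ≈ 43.555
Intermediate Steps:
v = 0 (v = -2*(0 + 0) = -2*0 = 0)
j = -4 (j = 0*1 - 4 = 0 - 4 = -4)
B(D, Q) = -39 (B(D, Q) = -43 - 1*(-4) = -43 + 4 = -39)
√(B(-162, -204) + z(-44)) = √(-39 + (-44)²) = √(-39 + 1936) = √1897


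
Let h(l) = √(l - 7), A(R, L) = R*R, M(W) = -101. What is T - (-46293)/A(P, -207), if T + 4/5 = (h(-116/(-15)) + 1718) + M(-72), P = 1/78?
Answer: 1408241141/5 + √165/15 ≈ 2.8165e+8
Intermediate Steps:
P = 1/78 ≈ 0.012821
A(R, L) = R²
h(l) = √(-7 + l)
T = 8081/5 + √165/15 (T = -⅘ + ((√(-7 - 116/(-15)) + 1718) - 101) = -⅘ + ((√(-7 - 116*(-1/15)) + 1718) - 101) = -⅘ + ((√(-7 + 116/15) + 1718) - 101) = -⅘ + ((√(11/15) + 1718) - 101) = -⅘ + ((√165/15 + 1718) - 101) = -⅘ + ((1718 + √165/15) - 101) = -⅘ + (1617 + √165/15) = 8081/5 + √165/15 ≈ 1617.1)
T - (-46293)/A(P, -207) = (8081/5 + √165/15) - (-46293)/((1/78)²) = (8081/5 + √165/15) - (-46293)/1/6084 = (8081/5 + √165/15) - (-46293)*6084 = (8081/5 + √165/15) - 1*(-281646612) = (8081/5 + √165/15) + 281646612 = 1408241141/5 + √165/15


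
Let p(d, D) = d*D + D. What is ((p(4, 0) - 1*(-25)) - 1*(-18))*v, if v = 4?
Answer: 172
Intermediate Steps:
p(d, D) = D + D*d (p(d, D) = D*d + D = D + D*d)
((p(4, 0) - 1*(-25)) - 1*(-18))*v = ((0*(1 + 4) - 1*(-25)) - 1*(-18))*4 = ((0*5 + 25) + 18)*4 = ((0 + 25) + 18)*4 = (25 + 18)*4 = 43*4 = 172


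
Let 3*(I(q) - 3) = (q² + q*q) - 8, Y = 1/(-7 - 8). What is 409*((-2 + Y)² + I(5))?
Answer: 1957474/225 ≈ 8699.9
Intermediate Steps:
Y = -1/15 (Y = 1/(-15) = -1/15 ≈ -0.066667)
I(q) = ⅓ + 2*q²/3 (I(q) = 3 + ((q² + q*q) - 8)/3 = 3 + ((q² + q²) - 8)/3 = 3 + (2*q² - 8)/3 = 3 + (-8 + 2*q²)/3 = 3 + (-8/3 + 2*q²/3) = ⅓ + 2*q²/3)
409*((-2 + Y)² + I(5)) = 409*((-2 - 1/15)² + (⅓ + (⅔)*5²)) = 409*((-31/15)² + (⅓ + (⅔)*25)) = 409*(961/225 + (⅓ + 50/3)) = 409*(961/225 + 17) = 409*(4786/225) = 1957474/225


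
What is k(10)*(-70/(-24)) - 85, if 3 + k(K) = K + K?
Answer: -425/12 ≈ -35.417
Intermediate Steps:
k(K) = -3 + 2*K (k(K) = -3 + (K + K) = -3 + 2*K)
k(10)*(-70/(-24)) - 85 = (-3 + 2*10)*(-70/(-24)) - 85 = (-3 + 20)*(-70*(-1/24)) - 85 = 17*(35/12) - 85 = 595/12 - 85 = -425/12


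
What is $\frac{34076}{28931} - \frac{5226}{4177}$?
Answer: $- \frac{1265422}{17263541} \approx -0.0733$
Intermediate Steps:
$\frac{34076}{28931} - \frac{5226}{4177} = 34076 \cdot \frac{1}{28931} - \frac{5226}{4177} = \frac{4868}{4133} - \frac{5226}{4177} = - \frac{1265422}{17263541}$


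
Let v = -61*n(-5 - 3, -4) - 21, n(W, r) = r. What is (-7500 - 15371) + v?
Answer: -22648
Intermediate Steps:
v = 223 (v = -61*(-4) - 21 = 244 - 21 = 223)
(-7500 - 15371) + v = (-7500 - 15371) + 223 = -22871 + 223 = -22648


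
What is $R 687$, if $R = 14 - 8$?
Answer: $4122$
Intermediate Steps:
$R = 6$
$R 687 = 6 \cdot 687 = 4122$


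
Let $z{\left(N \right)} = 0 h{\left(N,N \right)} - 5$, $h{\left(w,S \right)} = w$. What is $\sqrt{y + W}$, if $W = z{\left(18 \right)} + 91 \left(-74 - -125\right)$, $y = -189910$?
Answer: $3 i \sqrt{20586} \approx 430.43 i$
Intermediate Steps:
$z{\left(N \right)} = -5$ ($z{\left(N \right)} = 0 N - 5 = 0 - 5 = -5$)
$W = 4636$ ($W = -5 + 91 \left(-74 - -125\right) = -5 + 91 \left(-74 + 125\right) = -5 + 91 \cdot 51 = -5 + 4641 = 4636$)
$\sqrt{y + W} = \sqrt{-189910 + 4636} = \sqrt{-185274} = 3 i \sqrt{20586}$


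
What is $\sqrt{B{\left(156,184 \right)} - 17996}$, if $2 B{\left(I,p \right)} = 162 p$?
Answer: $2 i \sqrt{773} \approx 55.606 i$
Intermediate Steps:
$B{\left(I,p \right)} = 81 p$ ($B{\left(I,p \right)} = \frac{162 p}{2} = 81 p$)
$\sqrt{B{\left(156,184 \right)} - 17996} = \sqrt{81 \cdot 184 - 17996} = \sqrt{14904 - 17996} = \sqrt{-3092} = 2 i \sqrt{773}$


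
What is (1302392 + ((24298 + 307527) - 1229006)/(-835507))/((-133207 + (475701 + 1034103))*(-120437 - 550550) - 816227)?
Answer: -1088158529925/771740694244395262 ≈ -1.4100e-6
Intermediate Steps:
(1302392 + ((24298 + 307527) - 1229006)/(-835507))/((-133207 + (475701 + 1034103))*(-120437 - 550550) - 816227) = (1302392 + (331825 - 1229006)*(-1/835507))/((-133207 + 1509804)*(-670987) - 816227) = (1302392 - 897181*(-1/835507))/(1376597*(-670987) - 816227) = (1302392 + 897181/835507)/(-923678691239 - 816227) = (1088158529925/835507)/(-923679507466) = (1088158529925/835507)*(-1/923679507466) = -1088158529925/771740694244395262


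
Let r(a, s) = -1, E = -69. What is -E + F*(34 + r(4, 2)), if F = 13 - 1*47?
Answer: -1053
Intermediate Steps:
F = -34 (F = 13 - 47 = -34)
-E + F*(34 + r(4, 2)) = -1*(-69) - 34*(34 - 1) = 69 - 34*33 = 69 - 1122 = -1053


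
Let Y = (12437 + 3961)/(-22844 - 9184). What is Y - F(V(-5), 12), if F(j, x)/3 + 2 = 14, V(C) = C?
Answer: -194901/5338 ≈ -36.512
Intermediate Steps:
F(j, x) = 36 (F(j, x) = -6 + 3*14 = -6 + 42 = 36)
Y = -2733/5338 (Y = 16398/(-32028) = 16398*(-1/32028) = -2733/5338 ≈ -0.51199)
Y - F(V(-5), 12) = -2733/5338 - 1*36 = -2733/5338 - 36 = -194901/5338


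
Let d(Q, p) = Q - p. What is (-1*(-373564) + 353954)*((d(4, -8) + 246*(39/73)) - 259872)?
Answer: -188957213676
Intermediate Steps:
(-1*(-373564) + 353954)*((d(4, -8) + 246*(39/73)) - 259872) = (-1*(-373564) + 353954)*(((4 - 1*(-8)) + 246*(39/73)) - 259872) = (373564 + 353954)*(((4 + 8) + 246*(39*(1/73))) - 259872) = 727518*((12 + 246*(39/73)) - 259872) = 727518*((12 + 9594/73) - 259872) = 727518*(10470/73 - 259872) = 727518*(-18960186/73) = -188957213676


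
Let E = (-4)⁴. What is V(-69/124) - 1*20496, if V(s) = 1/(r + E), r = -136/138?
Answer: -360647547/17596 ≈ -20496.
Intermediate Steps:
E = 256
r = -68/69 (r = -136*1/138 = -68/69 ≈ -0.98551)
V(s) = 69/17596 (V(s) = 1/(-68/69 + 256) = 1/(17596/69) = 69/17596)
V(-69/124) - 1*20496 = 69/17596 - 1*20496 = 69/17596 - 20496 = -360647547/17596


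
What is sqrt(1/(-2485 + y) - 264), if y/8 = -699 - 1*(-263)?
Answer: I*sqrt(9418662429)/5973 ≈ 16.248*I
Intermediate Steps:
y = -3488 (y = 8*(-699 - 1*(-263)) = 8*(-699 + 263) = 8*(-436) = -3488)
sqrt(1/(-2485 + y) - 264) = sqrt(1/(-2485 - 3488) - 264) = sqrt(1/(-5973) - 264) = sqrt(-1/5973 - 264) = sqrt(-1576873/5973) = I*sqrt(9418662429)/5973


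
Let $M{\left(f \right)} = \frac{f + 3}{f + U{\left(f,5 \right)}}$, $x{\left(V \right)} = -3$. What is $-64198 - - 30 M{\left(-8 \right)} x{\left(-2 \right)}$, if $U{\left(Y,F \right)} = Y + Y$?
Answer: $- \frac{256867}{4} \approx -64217.0$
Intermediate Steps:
$U{\left(Y,F \right)} = 2 Y$
$M{\left(f \right)} = \frac{3 + f}{3 f}$ ($M{\left(f \right)} = \frac{f + 3}{f + 2 f} = \frac{3 + f}{3 f}$)
$-64198 - - 30 M{\left(-8 \right)} x{\left(-2 \right)} = -64198 - - 30 \frac{3 - 8}{3 \left(-8\right)} \left(-3\right) = -64198 - - 30 \cdot \frac{1}{3} \left(- \frac{1}{8}\right) \left(-5\right) \left(-3\right) = -64198 - \left(-30\right) \frac{5}{24} \left(-3\right) = -64198 - \left(- \frac{25}{4}\right) \left(-3\right) = -64198 - \frac{75}{4} = - \frac{256867}{4}$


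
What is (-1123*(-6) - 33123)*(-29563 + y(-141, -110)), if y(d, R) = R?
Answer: 782922105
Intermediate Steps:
(-1123*(-6) - 33123)*(-29563 + y(-141, -110)) = (-1123*(-6) - 33123)*(-29563 - 110) = (6738 - 33123)*(-29673) = -26385*(-29673) = 782922105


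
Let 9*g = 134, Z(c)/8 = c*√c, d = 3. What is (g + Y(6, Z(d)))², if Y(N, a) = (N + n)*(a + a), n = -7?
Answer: 577828/81 - 4288*√3/3 ≈ 4658.0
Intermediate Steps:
Z(c) = 8*c^(3/2) (Z(c) = 8*(c*√c) = 8*c^(3/2))
g = 134/9 (g = (⅑)*134 = 134/9 ≈ 14.889)
Y(N, a) = 2*a*(-7 + N) (Y(N, a) = (N - 7)*(a + a) = (-7 + N)*(2*a) = 2*a*(-7 + N))
(g + Y(6, Z(d)))² = (134/9 + 2*(8*3^(3/2))*(-7 + 6))² = (134/9 + 2*(8*(3*√3))*(-1))² = (134/9 + 2*(24*√3)*(-1))² = (134/9 - 48*√3)²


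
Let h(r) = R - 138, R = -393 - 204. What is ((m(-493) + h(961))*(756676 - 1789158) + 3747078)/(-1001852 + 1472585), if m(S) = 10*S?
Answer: 5852757608/470733 ≈ 12433.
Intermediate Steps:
R = -597
h(r) = -735 (h(r) = -597 - 138 = -735)
((m(-493) + h(961))*(756676 - 1789158) + 3747078)/(-1001852 + 1472585) = ((10*(-493) - 735)*(756676 - 1789158) + 3747078)/(-1001852 + 1472585) = ((-4930 - 735)*(-1032482) + 3747078)/470733 = (-5665*(-1032482) + 3747078)*(1/470733) = (5849010530 + 3747078)*(1/470733) = 5852757608*(1/470733) = 5852757608/470733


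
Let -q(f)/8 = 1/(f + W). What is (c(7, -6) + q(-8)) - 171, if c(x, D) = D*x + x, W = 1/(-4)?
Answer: -6766/33 ≈ -205.03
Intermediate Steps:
W = -1/4 ≈ -0.25000
c(x, D) = x + D*x
q(f) = -8/(-1/4 + f) (q(f) = -8/(f - 1/4) = -8/(-1/4 + f))
(c(7, -6) + q(-8)) - 171 = (7*(1 - 6) - 32/(-1 + 4*(-8))) - 171 = (7*(-5) - 32/(-1 - 32)) - 171 = (-35 - 32/(-33)) - 171 = (-35 - 32*(-1/33)) - 171 = (-35 + 32/33) - 171 = -1123/33 - 171 = -6766/33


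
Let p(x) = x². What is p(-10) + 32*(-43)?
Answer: -1276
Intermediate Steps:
p(-10) + 32*(-43) = (-10)² + 32*(-43) = 100 - 1376 = -1276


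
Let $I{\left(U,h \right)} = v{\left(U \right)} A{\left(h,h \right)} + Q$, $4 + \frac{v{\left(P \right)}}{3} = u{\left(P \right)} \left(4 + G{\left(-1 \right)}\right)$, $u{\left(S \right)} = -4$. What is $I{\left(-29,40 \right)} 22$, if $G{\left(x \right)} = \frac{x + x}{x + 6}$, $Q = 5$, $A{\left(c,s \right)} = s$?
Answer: $-48466$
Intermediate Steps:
$G{\left(x \right)} = \frac{2 x}{6 + x}$
$v{\left(P \right)} = - \frac{276}{5}$ ($v{\left(P \right)} = -12 + 3 \left(- 4 \left(4 + 2 \left(-1\right) \frac{1}{6 - 1}\right)\right) = -12 + 3 \left(- 4 \left(4 + 2 \left(-1\right) \frac{1}{5}\right)\right) = -12 + 3 \left(- 4 \left(4 - \frac{2}{5}\right)\right) = -12 + 3 \left(\left(-4\right) \frac{18}{5}\right) = -12 + 3 \left(- \frac{72}{5}\right) = -12 - \frac{216}{5} = - \frac{276}{5}$)
$I{\left(U,h \right)} = 5 - \frac{276 h}{5}$ ($I{\left(U,h \right)} = - \frac{276 h}{5} + 5 = 5 - \frac{276 h}{5}$)
$I{\left(-29,40 \right)} 22 = \left(5 - 2208\right) 22 = \left(-2203\right) 22 = -48466$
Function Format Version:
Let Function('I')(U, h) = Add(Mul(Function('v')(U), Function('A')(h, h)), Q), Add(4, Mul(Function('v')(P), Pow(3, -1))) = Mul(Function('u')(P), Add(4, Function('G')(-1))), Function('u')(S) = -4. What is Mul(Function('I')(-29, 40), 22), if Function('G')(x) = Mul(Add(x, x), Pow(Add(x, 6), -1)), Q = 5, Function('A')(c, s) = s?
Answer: -48466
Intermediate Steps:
Function('G')(x) = Mul(2, x, Pow(Add(6, x), -1)) (Function('G')(x) = Mul(Mul(2, x), Pow(Add(6, x), -1)) = Mul(2, x, Pow(Add(6, x), -1)))
Function('v')(P) = Rational(-276, 5) (Function('v')(P) = Add(-12, Mul(3, Mul(-4, Add(4, Mul(2, -1, Pow(Add(6, -1), -1)))))) = Add(-12, Mul(3, Mul(-4, Add(4, Mul(2, -1, Pow(5, -1)))))) = Add(-12, Mul(3, Mul(-4, Add(4, Mul(2, -1, Rational(1, 5)))))) = Add(-12, Mul(3, Mul(-4, Add(4, Rational(-2, 5))))) = Add(-12, Mul(3, Mul(-4, Rational(18, 5)))) = Add(-12, Mul(3, Rational(-72, 5))) = Add(-12, Rational(-216, 5)) = Rational(-276, 5))
Function('I')(U, h) = Add(5, Mul(Rational(-276, 5), h)) (Function('I')(U, h) = Add(Mul(Rational(-276, 5), h), 5) = Add(5, Mul(Rational(-276, 5), h)))
Mul(Function('I')(-29, 40), 22) = Mul(Add(5, Mul(Rational(-276, 5), 40)), 22) = Mul(Add(5, -2208), 22) = Mul(-2203, 22) = -48466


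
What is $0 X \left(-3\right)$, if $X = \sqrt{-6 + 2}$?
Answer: $0$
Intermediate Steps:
$X = 2 i$ ($X = \sqrt{-4} = 2 i \approx 2.0 i$)
$0 X \left(-3\right) = 0 \cdot 2 i \left(-3\right) = 0 \left(-3\right) = 0$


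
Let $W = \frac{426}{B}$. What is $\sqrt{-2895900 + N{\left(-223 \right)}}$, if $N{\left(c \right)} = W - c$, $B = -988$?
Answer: $\frac{i \sqrt{706649537594}}{494} \approx 1701.7 i$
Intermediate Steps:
$W = - \frac{213}{494}$ ($W = \frac{426}{-988} = 426 \left(- \frac{1}{988}\right) = - \frac{213}{494} \approx -0.43117$)
$N{\left(c \right)} = - \frac{213}{494} - c$
$\sqrt{-2895900 + N{\left(-223 \right)}} = \sqrt{-2895900 - - \frac{109949}{494}} = \sqrt{-2895900 + \left(- \frac{213}{494} + 223\right)} = \sqrt{-2895900 + \frac{109949}{494}} = \sqrt{- \frac{1430464651}{494}} = \frac{i \sqrt{706649537594}}{494}$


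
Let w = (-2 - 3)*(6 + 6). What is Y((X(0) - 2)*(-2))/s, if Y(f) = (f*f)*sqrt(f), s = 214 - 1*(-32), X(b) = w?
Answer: 15376*sqrt(31)/123 ≈ 696.02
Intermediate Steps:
w = -60 (w = -5*12 = -60)
X(b) = -60
s = 246 (s = 214 + 32 = 246)
Y(f) = f**(5/2) (Y(f) = f**2*sqrt(f) = f**(5/2))
Y((X(0) - 2)*(-2))/s = ((-60 - 2)*(-2))**(5/2)/246 = (-62*(-2))**(5/2)*(1/246) = 124**(5/2)*(1/246) = (30752*sqrt(31))*(1/246) = 15376*sqrt(31)/123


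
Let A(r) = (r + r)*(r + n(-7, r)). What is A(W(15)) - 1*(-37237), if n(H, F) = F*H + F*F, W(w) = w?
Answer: 41287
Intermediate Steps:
n(H, F) = F² + F*H (n(H, F) = F*H + F² = F² + F*H)
A(r) = 2*r*(r + r*(-7 + r)) (A(r) = (r + r)*(r + r*(r - 7)) = (2*r)*(r + r*(-7 + r)) = 2*r*(r + r*(-7 + r)))
A(W(15)) - 1*(-37237) = 2*15²*(-6 + 15) - 1*(-37237) = 2*225*9 + 37237 = 4050 + 37237 = 41287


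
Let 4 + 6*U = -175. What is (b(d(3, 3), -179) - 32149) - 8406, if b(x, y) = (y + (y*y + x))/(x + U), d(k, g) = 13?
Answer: -4287305/101 ≈ -42449.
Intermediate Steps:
U = -179/6 (U = -2/3 + (1/6)*(-175) = -2/3 - 175/6 = -179/6 ≈ -29.833)
b(x, y) = (x + y + y**2)/(-179/6 + x) (b(x, y) = (y + (y*y + x))/(x - 179/6) = (y + (y**2 + x))/(-179/6 + x) = (y + (x + y**2))/(-179/6 + x) = (x + y + y**2)/(-179/6 + x))
(b(d(3, 3), -179) - 32149) - 8406 = (6*(13 - 179 + (-179)**2)/(-179 + 6*13) - 32149) - 8406 = (6*(13 - 179 + 32041)/(-179 + 78) - 32149) - 8406 = (6*31875/(-101) - 32149) - 8406 = (6*(-1/101)*31875 - 32149) - 8406 = (-191250/101 - 32149) - 8406 = -3438299/101 - 8406 = -4287305/101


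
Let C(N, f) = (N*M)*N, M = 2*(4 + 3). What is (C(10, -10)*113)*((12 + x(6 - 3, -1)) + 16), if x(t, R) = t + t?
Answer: 5378800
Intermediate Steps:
M = 14 (M = 2*7 = 14)
C(N, f) = 14*N² (C(N, f) = (N*14)*N = (14*N)*N = 14*N²)
x(t, R) = 2*t
(C(10, -10)*113)*((12 + x(6 - 3, -1)) + 16) = ((14*10²)*113)*((12 + 2*(6 - 3)) + 16) = ((14*100)*113)*((12 + 2*3) + 16) = (1400*113)*((12 + 6) + 16) = 158200*(18 + 16) = 158200*34 = 5378800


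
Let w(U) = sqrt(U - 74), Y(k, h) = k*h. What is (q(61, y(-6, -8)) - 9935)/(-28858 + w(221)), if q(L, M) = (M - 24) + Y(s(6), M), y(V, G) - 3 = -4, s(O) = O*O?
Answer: 288464568/832784017 + 69972*sqrt(3)/832784017 ≈ 0.34653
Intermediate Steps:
s(O) = O**2
y(V, G) = -1 (y(V, G) = 3 - 4 = -1)
Y(k, h) = h*k
q(L, M) = -24 + 37*M (q(L, M) = (M - 24) + M*6**2 = (-24 + M) + M*36 = (-24 + M) + 36*M = -24 + 37*M)
w(U) = sqrt(-74 + U)
(q(61, y(-6, -8)) - 9935)/(-28858 + w(221)) = ((-24 + 37*(-1)) - 9935)/(-28858 + sqrt(-74 + 221)) = ((-24 - 37) - 9935)/(-28858 + sqrt(147)) = (-61 - 9935)/(-28858 + 7*sqrt(3)) = -9996/(-28858 + 7*sqrt(3))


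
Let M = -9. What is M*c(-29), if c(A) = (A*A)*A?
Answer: 219501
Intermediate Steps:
c(A) = A³ (c(A) = A²*A = A³)
M*c(-29) = -9*(-29)³ = -9*(-24389) = 219501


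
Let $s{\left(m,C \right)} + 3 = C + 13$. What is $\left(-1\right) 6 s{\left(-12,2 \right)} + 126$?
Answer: $54$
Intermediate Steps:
$s{\left(m,C \right)} = 10 + C$ ($s{\left(m,C \right)} = -3 + \left(C + 13\right) = -3 + \left(13 + C\right) = 10 + C$)
$\left(-1\right) 6 s{\left(-12,2 \right)} + 126 = \left(-1\right) 6 \left(10 + 2\right) + 126 = \left(-6\right) 12 + 126 = -72 + 126 = 54$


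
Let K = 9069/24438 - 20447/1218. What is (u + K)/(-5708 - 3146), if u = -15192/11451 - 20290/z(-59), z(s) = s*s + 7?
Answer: 2924991974621/1099229107471968 ≈ 0.0026609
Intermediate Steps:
z(s) = 7 + s² (z(s) = s² + 7 = 7 + s²)
K = -5817116/354351 (K = 9069*(1/24438) - 20447*1/1218 = 3023/8146 - 2921/174 = -5817116/354351 ≈ -16.416)
u = -47555081/6656848 (u = -15192/11451 - 20290/(7 + (-59)²) = -15192*1/11451 - 20290/(7 + 3481) = -5064/3817 - 20290/3488 = -5064/3817 - 20290*1/3488 = -5064/3817 - 10145/1744 = -47555081/6656848 ≈ -7.1438)
(u + K)/(-5708 - 3146) = (-47555081/6656848 - 5817116/354351)/(-5708 - 3146) = -55574847517799/2358860745648/(-8854) = -55574847517799/2358860745648*(-1/8854) = 2924991974621/1099229107471968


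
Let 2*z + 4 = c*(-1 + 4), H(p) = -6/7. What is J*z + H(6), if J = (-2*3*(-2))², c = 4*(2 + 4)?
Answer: 34266/7 ≈ 4895.1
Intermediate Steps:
H(p) = -6/7 (H(p) = -6*⅐ = -6/7)
c = 24 (c = 4*6 = 24)
J = 144 (J = (-6*(-2))² = 12² = 144)
z = 34 (z = -2 + (24*(-1 + 4))/2 = -2 + (24*3)/2 = -2 + (½)*72 = -2 + 36 = 34)
J*z + H(6) = 144*34 - 6/7 = 4896 - 6/7 = 34266/7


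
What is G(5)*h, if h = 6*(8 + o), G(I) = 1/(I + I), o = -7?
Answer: 3/5 ≈ 0.60000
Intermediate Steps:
G(I) = 1/(2*I)
h = 6 (h = 6*(8 - 7) = 6*1 = 6)
G(5)*h = ((1/2)/5)*6 = ((1/2)*(1/5))*6 = (1/10)*6 = 3/5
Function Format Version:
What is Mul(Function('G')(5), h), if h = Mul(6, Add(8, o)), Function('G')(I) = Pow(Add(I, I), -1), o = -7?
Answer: Rational(3, 5) ≈ 0.60000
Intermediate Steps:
Function('G')(I) = Mul(Rational(1, 2), Pow(I, -1)) (Function('G')(I) = Pow(Mul(2, I), -1) = Mul(Rational(1, 2), Pow(I, -1)))
h = 6 (h = Mul(6, Add(8, -7)) = Mul(6, 1) = 6)
Mul(Function('G')(5), h) = Mul(Mul(Rational(1, 2), Pow(5, -1)), 6) = Mul(Mul(Rational(1, 2), Rational(1, 5)), 6) = Mul(Rational(1, 10), 6) = Rational(3, 5)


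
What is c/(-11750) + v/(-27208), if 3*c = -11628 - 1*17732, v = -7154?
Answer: 52550269/47954100 ≈ 1.0958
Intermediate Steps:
c = -29360/3 (c = (-11628 - 1*17732)/3 = (-11628 - 17732)/3 = (1/3)*(-29360) = -29360/3 ≈ -9786.7)
c/(-11750) + v/(-27208) = -29360/3/(-11750) - 7154/(-27208) = -29360/3*(-1/11750) - 7154*(-1/27208) = 2936/3525 + 3577/13604 = 52550269/47954100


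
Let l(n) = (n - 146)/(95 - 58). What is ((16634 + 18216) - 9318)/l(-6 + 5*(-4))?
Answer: -236171/43 ≈ -5492.4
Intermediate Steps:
l(n) = -146/37 + n/37 (l(n) = (-146 + n)/37 = (-146 + n)*(1/37) = -146/37 + n/37)
((16634 + 18216) - 9318)/l(-6 + 5*(-4)) = ((16634 + 18216) - 9318)/(-146/37 + (-6 + 5*(-4))/37) = (34850 - 9318)/(-146/37 + (-6 - 20)/37) = 25532/(-146/37 + (1/37)*(-26)) = 25532/(-146/37 - 26/37) = 25532/(-172/37) = 25532*(-37/172) = -236171/43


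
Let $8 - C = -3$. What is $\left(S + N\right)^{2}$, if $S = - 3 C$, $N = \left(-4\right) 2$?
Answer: $1681$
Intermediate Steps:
$C = 11$ ($C = 8 - -3 = 8 + 3 = 11$)
$N = -8$
$S = -33$ ($S = \left(-3\right) 11 = -33$)
$\left(S + N\right)^{2} = \left(-33 - 8\right)^{2} = \left(-41\right)^{2} = 1681$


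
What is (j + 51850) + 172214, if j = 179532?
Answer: 403596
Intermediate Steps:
(j + 51850) + 172214 = (179532 + 51850) + 172214 = 231382 + 172214 = 403596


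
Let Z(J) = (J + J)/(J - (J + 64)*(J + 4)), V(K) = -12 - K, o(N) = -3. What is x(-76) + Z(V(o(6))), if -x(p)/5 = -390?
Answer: 259341/133 ≈ 1949.9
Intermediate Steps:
x(p) = 1950 (x(p) = -5*(-390) = 1950)
Z(J) = 2*J/(J - (4 + J)*(64 + J)) (Z(J) = (2*J)/(J - (64 + J)*(4 + J)) = (2*J)/(J - (4 + J)*(64 + J)) = 2*J/(J - (4 + J)*(64 + J)))
x(-76) + Z(V(o(6))) = 1950 - 2*(-12 - 1*(-3))/(256 + (-12 - 1*(-3))**2 + 67*(-12 - 1*(-3))) = 1950 - 2*(-12 + 3)/(256 + (-12 + 3)**2 + 67*(-12 + 3)) = 1950 - 2*(-9)/(256 + (-9)**2 + 67*(-9)) = 1950 - 2*(-9)/(256 + 81 - 603) = 1950 - 2*(-9)/(-266) = 1950 - 2*(-9)*(-1/266) = 1950 - 9/133 = 259341/133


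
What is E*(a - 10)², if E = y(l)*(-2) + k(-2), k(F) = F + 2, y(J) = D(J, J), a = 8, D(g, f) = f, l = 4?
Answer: -32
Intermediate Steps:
y(J) = J
k(F) = 2 + F
E = -8 (E = 4*(-2) + (2 - 2) = -8 + 0 = -8)
E*(a - 10)² = -8*(8 - 10)² = -8*(-2)² = -8*4 = -32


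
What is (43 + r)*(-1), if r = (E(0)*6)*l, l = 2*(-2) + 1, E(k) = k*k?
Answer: -43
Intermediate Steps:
E(k) = k²
l = -3 (l = -4 + 1 = -3)
r = 0 (r = (0²*6)*(-3) = (0*6)*(-3) = 0*(-3) = 0)
(43 + r)*(-1) = (43 + 0)*(-1) = 43*(-1) = -43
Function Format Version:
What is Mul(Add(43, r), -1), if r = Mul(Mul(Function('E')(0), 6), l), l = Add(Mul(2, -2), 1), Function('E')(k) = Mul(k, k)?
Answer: -43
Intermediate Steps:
Function('E')(k) = Pow(k, 2)
l = -3 (l = Add(-4, 1) = -3)
r = 0 (r = Mul(Mul(Pow(0, 2), 6), -3) = Mul(Mul(0, 6), -3) = Mul(0, -3) = 0)
Mul(Add(43, r), -1) = Mul(Add(43, 0), -1) = Mul(43, -1) = -43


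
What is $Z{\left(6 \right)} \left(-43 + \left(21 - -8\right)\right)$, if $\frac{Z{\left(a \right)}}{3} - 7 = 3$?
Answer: $-420$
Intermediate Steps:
$Z{\left(a \right)} = 30$ ($Z{\left(a \right)} = 21 + 3 \cdot 3 = 21 + 9 = 30$)
$Z{\left(6 \right)} \left(-43 + \left(21 - -8\right)\right) = 30 \left(-43 + \left(21 - -8\right)\right) = 30 \left(-43 + \left(21 + 8\right)\right) = 30 \left(-43 + 29\right) = 30 \left(-14\right) = -420$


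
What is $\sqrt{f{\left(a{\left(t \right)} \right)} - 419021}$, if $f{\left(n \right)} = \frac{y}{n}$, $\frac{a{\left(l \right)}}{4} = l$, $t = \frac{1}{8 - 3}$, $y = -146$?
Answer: $\frac{i \sqrt{1676814}}{2} \approx 647.46 i$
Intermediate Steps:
$t = \frac{1}{5} \approx 0.2$
$a{\left(l \right)} = 4 l$
$f{\left(n \right)} = - \frac{146}{n}$
$\sqrt{f{\left(a{\left(t \right)} \right)} - 419021} = \sqrt{- \frac{146}{4 \cdot \frac{1}{5}} - 419021} = \sqrt{- \frac{146}{\frac{4}{5}} - 419021} = \sqrt{\left(-146\right) \frac{5}{4} - 419021} = \sqrt{- \frac{365}{2} - 419021} = \sqrt{- \frac{838407}{2}} = \frac{i \sqrt{1676814}}{2}$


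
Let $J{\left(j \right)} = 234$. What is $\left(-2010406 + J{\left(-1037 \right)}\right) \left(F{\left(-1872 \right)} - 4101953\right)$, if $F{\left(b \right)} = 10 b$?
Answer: $8283261485756$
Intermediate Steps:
$\left(-2010406 + J{\left(-1037 \right)}\right) \left(F{\left(-1872 \right)} - 4101953\right) = \left(-2010406 + 234\right) \left(10 \left(-1872\right) - 4101953\right) = - 2010172 \left(-18720 - 4101953\right) = \left(-2010172\right) \left(-4120673\right) = 8283261485756$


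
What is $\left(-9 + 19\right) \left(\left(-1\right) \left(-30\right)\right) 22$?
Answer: $6600$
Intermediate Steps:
$\left(-9 + 19\right) \left(\left(-1\right) \left(-30\right)\right) 22 = 10 \cdot 30 \cdot 22 = 300 \cdot 22 = 6600$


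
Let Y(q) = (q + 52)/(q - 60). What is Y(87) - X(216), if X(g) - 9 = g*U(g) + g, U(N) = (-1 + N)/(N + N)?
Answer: -17677/54 ≈ -327.35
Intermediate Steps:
U(N) = (-1 + N)/(2*N) (U(N) = (-1 + N)/((2*N)) = (-1 + N)*(1/(2*N)) = (-1 + N)/(2*N))
Y(q) = (52 + q)/(-60 + q)
X(g) = 17/2 + 3*g/2 (X(g) = 9 + (g*((-1 + g)/(2*g)) + g) = 9 + ((-½ + g/2) + g) = 9 + (-½ + 3*g/2) = 17/2 + 3*g/2)
Y(87) - X(216) = (52 + 87)/(-60 + 87) - (17/2 + (3/2)*216) = 139/27 - (17/2 + 324) = (1/27)*139 - 1*665/2 = 139/27 - 665/2 = -17677/54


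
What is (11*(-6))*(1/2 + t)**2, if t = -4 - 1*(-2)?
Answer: -297/2 ≈ -148.50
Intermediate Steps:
t = -2 (t = -4 + 2 = -2)
(11*(-6))*(1/2 + t)**2 = (11*(-6))*(1/2 - 2)**2 = -66*(1/2 - 2)**2 = -66*(-3/2)**2 = -66*9/4 = -297/2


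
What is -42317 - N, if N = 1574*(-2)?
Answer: -39169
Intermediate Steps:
N = -3148
-42317 - N = -42317 - 1*(-3148) = -42317 + 3148 = -39169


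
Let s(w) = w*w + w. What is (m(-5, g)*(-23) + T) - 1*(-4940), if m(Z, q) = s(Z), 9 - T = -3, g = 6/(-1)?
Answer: 4492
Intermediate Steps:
g = -6 (g = 6*(-1) = -6)
T = 12 (T = 9 - 1*(-3) = 9 + 3 = 12)
s(w) = w + w² (s(w) = w² + w = w + w²)
m(Z, q) = Z*(1 + Z)
(m(-5, g)*(-23) + T) - 1*(-4940) = (-5*(1 - 5)*(-23) + 12) - 1*(-4940) = (-5*(-4)*(-23) + 12) + 4940 = (20*(-23) + 12) + 4940 = (-460 + 12) + 4940 = -448 + 4940 = 4492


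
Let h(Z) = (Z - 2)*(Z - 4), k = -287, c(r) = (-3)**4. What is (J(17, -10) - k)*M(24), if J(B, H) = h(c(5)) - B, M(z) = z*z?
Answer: 3659328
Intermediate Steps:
c(r) = 81
M(z) = z**2
h(Z) = (-4 + Z)*(-2 + Z) (h(Z) = (-2 + Z)*(-4 + Z) = (-4 + Z)*(-2 + Z))
J(B, H) = 6083 - B (J(B, H) = (8 + 81**2 - 6*81) - B = (8 + 6561 - 486) - B = 6083 - B)
(J(17, -10) - k)*M(24) = ((6083 - 1*17) - 1*(-287))*24**2 = ((6083 - 17) + 287)*576 = (6066 + 287)*576 = 6353*576 = 3659328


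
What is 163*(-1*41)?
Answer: -6683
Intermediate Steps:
163*(-1*41) = 163*(-41) = -6683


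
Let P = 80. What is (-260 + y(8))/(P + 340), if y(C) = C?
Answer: -3/5 ≈ -0.60000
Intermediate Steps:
(-260 + y(8))/(P + 340) = (-260 + 8)/(80 + 340) = -252/420 = -252*1/420 = -3/5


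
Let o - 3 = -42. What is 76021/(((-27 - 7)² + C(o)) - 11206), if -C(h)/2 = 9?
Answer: -76021/10068 ≈ -7.5508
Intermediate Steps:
o = -39 (o = 3 - 42 = -39)
C(h) = -18 (C(h) = -2*9 = -18)
76021/(((-27 - 7)² + C(o)) - 11206) = 76021/(((-27 - 7)² - 18) - 11206) = 76021/(((-34)² - 18) - 11206) = 76021/((1156 - 18) - 11206) = 76021/(1138 - 11206) = 76021/(-10068) = 76021*(-1/10068) = -76021/10068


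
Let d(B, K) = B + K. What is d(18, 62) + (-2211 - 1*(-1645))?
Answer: -486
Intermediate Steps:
d(18, 62) + (-2211 - 1*(-1645)) = (18 + 62) + (-2211 - 1*(-1645)) = 80 + (-2211 + 1645) = 80 - 566 = -486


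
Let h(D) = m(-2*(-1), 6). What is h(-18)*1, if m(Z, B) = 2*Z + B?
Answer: 10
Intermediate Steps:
m(Z, B) = B + 2*Z
h(D) = 10 (h(D) = 6 + 2*(-2*(-1)) = 6 + 2*2 = 6 + 4 = 10)
h(-18)*1 = 10*1 = 10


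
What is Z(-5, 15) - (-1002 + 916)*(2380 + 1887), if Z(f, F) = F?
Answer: 366977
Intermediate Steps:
Z(-5, 15) - (-1002 + 916)*(2380 + 1887) = 15 - (-1002 + 916)*(2380 + 1887) = 15 - (-86)*4267 = 15 - 1*(-366962) = 15 + 366962 = 366977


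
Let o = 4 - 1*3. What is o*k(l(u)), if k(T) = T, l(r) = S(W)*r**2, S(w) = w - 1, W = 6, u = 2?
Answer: 20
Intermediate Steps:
S(w) = -1 + w
l(r) = 5*r**2 (l(r) = (-1 + 6)*r**2 = 5*r**2)
o = 1 (o = 4 - 3 = 1)
o*k(l(u)) = 1*(5*2**2) = 1*(5*4) = 1*20 = 20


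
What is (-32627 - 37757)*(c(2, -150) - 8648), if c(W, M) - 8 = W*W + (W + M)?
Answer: 618253056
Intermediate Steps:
c(W, M) = 8 + M + W + W² (c(W, M) = 8 + (W*W + (W + M)) = 8 + (W² + (M + W)) = 8 + (M + W + W²) = 8 + M + W + W²)
(-32627 - 37757)*(c(2, -150) - 8648) = (-32627 - 37757)*((8 - 150 + 2 + 2²) - 8648) = -70384*((8 - 150 + 2 + 4) - 8648) = -70384*(-136 - 8648) = -70384*(-8784) = 618253056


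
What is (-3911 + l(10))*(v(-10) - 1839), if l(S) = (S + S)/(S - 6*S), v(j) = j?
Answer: 36160893/5 ≈ 7.2322e+6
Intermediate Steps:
l(S) = -⅖ (l(S) = (2*S)/((-5*S)) = (2*S)*(-1/(5*S)) = -⅖)
(-3911 + l(10))*(v(-10) - 1839) = (-3911 - ⅖)*(-10 - 1839) = -19557/5*(-1849) = 36160893/5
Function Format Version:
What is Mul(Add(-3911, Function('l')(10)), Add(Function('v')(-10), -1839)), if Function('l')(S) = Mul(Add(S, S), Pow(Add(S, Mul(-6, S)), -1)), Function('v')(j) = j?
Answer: Rational(36160893, 5) ≈ 7.2322e+6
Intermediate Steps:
Function('l')(S) = Rational(-2, 5) (Function('l')(S) = Mul(Mul(2, S), Pow(Mul(-5, S), -1)) = Mul(Mul(2, S), Mul(Rational(-1, 5), Pow(S, -1))) = Rational(-2, 5))
Mul(Add(-3911, Function('l')(10)), Add(Function('v')(-10), -1839)) = Mul(Add(-3911, Rational(-2, 5)), Add(-10, -1839)) = Mul(Rational(-19557, 5), -1849) = Rational(36160893, 5)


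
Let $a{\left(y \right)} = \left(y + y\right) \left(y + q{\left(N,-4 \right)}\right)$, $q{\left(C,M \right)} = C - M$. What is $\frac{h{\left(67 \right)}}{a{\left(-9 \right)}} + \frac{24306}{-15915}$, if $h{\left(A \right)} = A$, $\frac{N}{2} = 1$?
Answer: $- \frac{82073}{286470} \approx -0.2865$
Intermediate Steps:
$N = 2$ ($N = 2 \cdot 1 = 2$)
$a{\left(y \right)} = 2 y \left(6 + y\right)$ ($a{\left(y \right)} = \left(y + y\right) \left(y + \left(2 - -4\right)\right) = 2 y \left(y + \left(2 + 4\right)\right) = 2 y \left(y + 6\right) = 2 y \left(6 + y\right)$)
$\frac{h{\left(67 \right)}}{a{\left(-9 \right)}} + \frac{24306}{-15915} = \frac{67}{2 \left(-9\right) \left(6 - 9\right)} + \frac{24306}{-15915} = \frac{67}{2 \left(-9\right) \left(-3\right)} + 24306 \left(- \frac{1}{15915}\right) = \frac{67}{54} - \frac{8102}{5305} = - \frac{82073}{286470}$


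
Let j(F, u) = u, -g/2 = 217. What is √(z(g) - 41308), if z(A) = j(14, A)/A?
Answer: 7*I*√843 ≈ 203.24*I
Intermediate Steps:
g = -434 (g = -2*217 = -434)
z(A) = 1 (z(A) = A/A = 1)
√(z(g) - 41308) = √(1 - 41308) = √(-41307) = 7*I*√843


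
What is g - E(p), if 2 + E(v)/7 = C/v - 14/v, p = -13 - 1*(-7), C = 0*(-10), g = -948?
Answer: -2851/3 ≈ -950.33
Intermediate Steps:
C = 0
p = -6 (p = -13 + 7 = -6)
E(v) = -14 - 98/v (E(v) = -14 + 7*(0/v - 14/v) = -14 + 7*(0 - 14/v) = -14 + 7*(-14/v) = -14 - 98/v)
g - E(p) = -948 - (-14 - 98/(-6)) = -948 - (-14 - 98*(-⅙)) = -948 - (-14 + 49/3) = -948 - 1*7/3 = -948 - 7/3 = -2851/3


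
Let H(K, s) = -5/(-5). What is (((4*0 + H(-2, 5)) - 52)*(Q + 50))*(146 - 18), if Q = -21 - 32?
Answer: 19584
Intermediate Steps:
H(K, s) = 1 (H(K, s) = -5*(-⅕) = 1)
Q = -53
(((4*0 + H(-2, 5)) - 52)*(Q + 50))*(146 - 18) = (((4*0 + 1) - 52)*(-53 + 50))*(146 - 18) = (((0 + 1) - 52)*(-3))*128 = ((1 - 52)*(-3))*128 = -51*(-3)*128 = 153*128 = 19584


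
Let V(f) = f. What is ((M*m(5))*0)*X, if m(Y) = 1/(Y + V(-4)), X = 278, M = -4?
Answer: 0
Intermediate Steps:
m(Y) = 1/(-4 + Y) (m(Y) = 1/(Y - 4) = 1/(-4 + Y))
((M*m(5))*0)*X = (-4/(-4 + 5)*0)*278 = (-4/1*0)*278 = (-4*1*0)*278 = -4*0*278 = 0*278 = 0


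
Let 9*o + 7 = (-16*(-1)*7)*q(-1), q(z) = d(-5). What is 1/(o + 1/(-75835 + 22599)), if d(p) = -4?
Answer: -479124/24222389 ≈ -0.019780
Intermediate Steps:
q(z) = -4
o = -455/9 (o = -7/9 + ((-16*(-1)*7)*(-4))/9 = -7/9 + ((16*7)*(-4))/9 = -7/9 + (112*(-4))/9 = -7/9 + (⅑)*(-448) = -7/9 - 448/9 = -455/9 ≈ -50.556)
1/(o + 1/(-75835 + 22599)) = 1/(-455/9 + 1/(-75835 + 22599)) = 1/(-455/9 + 1/(-53236)) = 1/(-455/9 - 1/53236) = 1/(-24222389/479124) = -479124/24222389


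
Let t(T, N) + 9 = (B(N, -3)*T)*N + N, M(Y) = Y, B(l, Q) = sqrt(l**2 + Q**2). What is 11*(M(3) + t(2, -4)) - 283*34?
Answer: -10172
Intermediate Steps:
B(l, Q) = sqrt(Q**2 + l**2)
t(T, N) = -9 + N + N*T*sqrt(9 + N**2) (t(T, N) = -9 + ((sqrt((-3)**2 + N**2)*T)*N + N) = -9 + ((sqrt(9 + N**2)*T)*N + N) = -9 + ((T*sqrt(9 + N**2))*N + N) = -9 + (N*T*sqrt(9 + N**2) + N) = -9 + (N + N*T*sqrt(9 + N**2)) = -9 + N + N*T*sqrt(9 + N**2))
11*(M(3) + t(2, -4)) - 283*34 = 11*(3 + (-9 - 4 - 4*2*sqrt(9 + (-4)**2))) - 283*34 = 11*(3 + (-9 - 4 - 4*2*sqrt(9 + 16))) - 9622 = 11*(3 + (-9 - 4 - 4*2*sqrt(25))) - 9622 = 11*(3 + (-9 - 4 - 4*2*5)) - 9622 = 11*(3 + (-9 - 4 - 40)) - 9622 = 11*(3 - 53) - 9622 = 11*(-50) - 9622 = -550 - 9622 = -10172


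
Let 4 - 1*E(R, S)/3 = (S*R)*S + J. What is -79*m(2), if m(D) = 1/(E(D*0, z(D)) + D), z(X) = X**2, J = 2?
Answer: -79/8 ≈ -9.8750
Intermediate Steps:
E(R, S) = 6 - 3*R*S**2 (E(R, S) = 12 - 3*((S*R)*S + 2) = 12 - 3*((R*S)*S + 2) = 12 - 3*(R*S**2 + 2) = 12 - 3*(2 + R*S**2) = 12 + (-6 - 3*R*S**2) = 6 - 3*R*S**2)
m(D) = 1/(6 + D) (m(D) = 1/((6 - 3*D*0*(D**2)**2) + D) = 1/((6 - 3*0*D**4) + D) = 1/((6 + 0) + D) = 1/(6 + D))
-79*m(2) = -79/(6 + 2) = -79/8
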